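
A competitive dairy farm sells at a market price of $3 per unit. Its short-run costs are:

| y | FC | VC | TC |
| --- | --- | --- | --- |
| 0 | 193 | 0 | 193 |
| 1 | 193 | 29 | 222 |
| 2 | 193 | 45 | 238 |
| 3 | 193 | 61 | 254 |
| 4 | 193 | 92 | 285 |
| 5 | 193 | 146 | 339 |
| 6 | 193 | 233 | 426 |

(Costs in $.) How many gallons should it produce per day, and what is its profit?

Tabulate TR − TC: y=0: -193; y=1: -219; y=2: -232; y=3: -245; y=4: -273; y=5: -324; y=6: -408.
Profit is highest at y = 0. Equivalently, the lowest AVC in the table is 61/3 ≈ $20.33 at y = 3, and P = $3 falls below it — price never covers variable cost, so the firm shuts down and loses only its fixed cost.

y = 0 (shut down); profit = -$193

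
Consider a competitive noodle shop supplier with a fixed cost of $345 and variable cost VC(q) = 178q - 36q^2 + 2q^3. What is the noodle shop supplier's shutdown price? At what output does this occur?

Short-run supply begins at min AVC. From VC = 178q - 36q^2 + 2q^3, AVC = 178 - 36q + 2q^2.
At the minimum of AVC, MC = AVC. MC = 178 - 72q + 6q^2; setting MC = AVC gives 4q^2 - 36q = 0, so q = 9. min AVC = 16.
The firm shuts down for any P below $16.

$16 per unit, at q = 9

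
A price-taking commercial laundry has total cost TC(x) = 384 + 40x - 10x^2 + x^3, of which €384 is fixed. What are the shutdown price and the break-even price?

Shutdown price = €15; break-even price = €72

Shutdown price = min AVC. AVC = 40 - 10x + x^2, with vertex at x = 5 and minimum €15.
ATC = 384/x + 40 - 10x + x^2. Setting dATC/dx = −384/x^2 − 10 + 2x = 0 gives x = 8 (since 2·8^3 − 10·8^2 = 384).
min ATC = 384/8 + 40 − 10·8 + 8^2 = €72. That is the break-even price.
For €15 ≤ P < €72 the firm produces at a loss; below €15 it shuts down.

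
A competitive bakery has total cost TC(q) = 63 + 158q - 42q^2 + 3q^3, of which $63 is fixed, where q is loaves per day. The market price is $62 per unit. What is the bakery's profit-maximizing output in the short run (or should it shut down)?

Strip out fixed cost: VC = 158q - 42q^2 + 3q^3. Then AVC = 158 - 42q + 3q^2 and MC = 158 - 84q + 9q^2.
The AVC parabola has its vertex at q = 42/6 = 7, where AVC = 158 - 42·7 + 3·7^2 = $11.
P = $62 exceeds min AVC = $11, so the firm stays open.
Solving P = MC: 96 - 84q + 9q^2 = 0 ⇒ q = 4/3 or 8. On the upward-sloping branch, q* = 8.
Check: AVC at q = 8 is $14 ≤ P, so revenue covers variable cost.
Profit = P·q − TC = 62·8 − 175 = $321.

Produce at q = 8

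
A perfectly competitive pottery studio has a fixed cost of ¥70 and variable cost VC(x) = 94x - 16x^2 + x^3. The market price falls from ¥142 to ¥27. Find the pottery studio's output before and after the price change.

Output falls from 12 to 0 (the firm shuts down)

AVC = 94 - 16x + x^2, minimized at x = 8 where min AVC = ¥30. MC = 94 - 32x + 3x^2.
At P = ¥142 ≥ min AVC, set P = MC on the rising branch: x = 12.
At P = ¥27 < min AVC = ¥30, price no longer covers variable cost at any output, so the firm shuts down: x = 0.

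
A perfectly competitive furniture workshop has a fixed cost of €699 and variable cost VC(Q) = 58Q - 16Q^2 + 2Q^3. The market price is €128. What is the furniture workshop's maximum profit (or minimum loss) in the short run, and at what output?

Profit = -€111 at Q = 7

AVC = 58 - 16Q + 2Q^2 has its minimum €26 at Q = 4; price €128 clears that bar, so the firm operates.
With MC = 58 - 32Q + 6Q^2, P = MC on the upward-sloping part at Q* = 7.
TR = 128·7 = 896. TC = 699 + 308 = 1007. Profit = 896 − 1007 = -€111.
That loss of €111 beats the €699 the firm would lose by shutting down; producing recovers €588 of fixed cost.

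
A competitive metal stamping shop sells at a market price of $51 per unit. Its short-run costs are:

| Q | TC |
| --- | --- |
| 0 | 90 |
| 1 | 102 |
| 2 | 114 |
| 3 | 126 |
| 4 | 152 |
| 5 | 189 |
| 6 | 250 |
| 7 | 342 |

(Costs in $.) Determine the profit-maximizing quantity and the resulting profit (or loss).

Compute π = P·Q − TC at each output: Q=0: -90; Q=1: -51; Q=2: -12; Q=3: 27; Q=4: 52; Q=5: 66; Q=6: 56; Q=7: 15.
Profit is maximized at Q = 5. AVC there is 99/5 = $19.80 ≤ P, so producing beats shutting down (which would give -$90).

Q = 5; profit = $66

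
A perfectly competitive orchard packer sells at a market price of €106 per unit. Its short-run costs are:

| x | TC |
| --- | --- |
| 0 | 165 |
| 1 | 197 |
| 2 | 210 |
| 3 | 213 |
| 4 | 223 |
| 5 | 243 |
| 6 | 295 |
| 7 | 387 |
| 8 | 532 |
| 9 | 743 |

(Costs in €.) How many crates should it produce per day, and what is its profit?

Compute π = P·x − TC at each output: x=0: -165; x=1: -91; x=2: 2; x=3: 105; x=4: 201; x=5: 287; x=6: 341; x=7: 355; x=8: 316; x=9: 211.
Profit is maximized at x = 7. AVC there is 222/7 = €31.71 ≤ P, so producing beats shutting down (which would give -€165).

x = 7; profit = €355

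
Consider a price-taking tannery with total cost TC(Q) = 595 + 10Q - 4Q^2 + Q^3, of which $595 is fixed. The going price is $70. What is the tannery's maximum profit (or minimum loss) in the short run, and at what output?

AVC = 10 - 4Q + Q^2 has its minimum $6 at Q = 2; price $70 clears that bar, so the firm operates.
MC = 10 - 8Q + 3Q^2. Setting P = MC and taking the root on the rising branch gives Q* = 6.
TR = 70·6 = 420. TC = 595 + 132 = 727. Profit = 420 − 727 = -$307.
Shutting down would mean losing the fixed cost of $595, so operating at a loss of $307 is better by $288.

Profit = -$307 at Q = 6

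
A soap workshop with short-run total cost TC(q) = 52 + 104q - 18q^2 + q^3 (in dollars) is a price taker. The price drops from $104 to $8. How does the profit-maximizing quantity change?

Output falls from 12 to 0 (the firm shuts down)

AVC = 104 - 18q + q^2, minimized at q = 9 where min AVC = $23. MC = 104 - 36q + 3q^2.
At P = $104 ≥ min AVC, set P = MC on the rising branch: q = 12.
At P = $8 < min AVC = $23, price no longer covers variable cost at any output, so the firm shuts down: q = 0.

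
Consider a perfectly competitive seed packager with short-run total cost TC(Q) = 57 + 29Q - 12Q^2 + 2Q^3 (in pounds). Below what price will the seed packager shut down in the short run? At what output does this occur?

The firm shuts down when price falls below the minimum of average variable cost. AVC = VC/Q = 29 - 12Q + 2Q^2.
dAVC/dQ = -12 + 4Q = 0 gives Q = 3. min AVC = 29 - 12·3 + 2·3^2 = 11.
So the shutdown price is £11.

£11 per unit, at Q = 3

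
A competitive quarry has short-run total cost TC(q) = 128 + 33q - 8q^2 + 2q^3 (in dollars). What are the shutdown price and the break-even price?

Shutdown price = $25; break-even price = $65

AVC = 33 - 8q + 2q^2; minimized at q = 2, giving min AVC = $25. That is the shutdown price.
ATC = 128/q + 33 - 8q + 2q^2. Setting dATC/dq = −128/q^2 − 8 + 4q = 0 gives q = 4 (since 4·4^3 − 8·4^2 = 128).
min ATC = 128/4 + 33 − 8·4 + 2·4^2 = $65. That is the break-even price.
For $25 ≤ P < $65 the firm produces at a loss; below $25 it shuts down.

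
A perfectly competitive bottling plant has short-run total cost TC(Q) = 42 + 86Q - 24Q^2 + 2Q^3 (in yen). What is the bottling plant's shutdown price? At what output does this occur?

Short-run supply begins at min AVC. From VC = 86Q - 24Q^2 + 2Q^3, AVC = 86 - 24Q + 2Q^2.
At the minimum of AVC, MC = AVC. MC = 86 - 48Q + 6Q^2; setting MC = AVC gives 4Q^2 - 24Q = 0, so Q = 6. min AVC = 14.
The firm shuts down for any P below ¥14.

¥14 per unit, at Q = 6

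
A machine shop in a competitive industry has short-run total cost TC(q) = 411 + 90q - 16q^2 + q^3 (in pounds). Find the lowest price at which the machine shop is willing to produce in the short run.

The shutdown price is the minimum of AVC. VC = 90q - 16q^2 + q^3, so AVC = 90 - 16q + q^2.
dAVC/dq = -16 + 2q = 0 gives q = 8. min AVC = 90 - 16·8 + 8^2 = 26.
The firm shuts down for any P below £26.

£26 per unit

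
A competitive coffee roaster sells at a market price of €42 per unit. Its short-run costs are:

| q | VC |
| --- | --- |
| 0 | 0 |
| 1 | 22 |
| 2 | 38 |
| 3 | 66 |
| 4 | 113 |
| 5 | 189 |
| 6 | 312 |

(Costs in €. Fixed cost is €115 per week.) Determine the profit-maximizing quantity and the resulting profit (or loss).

Tabulate TR − TC: q=0: -115; q=1: -95; q=2: -69; q=3: -55; q=4: -60; q=5: -94; q=6: -175.
Profit is maximized at q = 3. AVC there is 66/3 = €22 ≤ P, so producing beats shutting down (which would give -€115).

q = 3; profit = -€55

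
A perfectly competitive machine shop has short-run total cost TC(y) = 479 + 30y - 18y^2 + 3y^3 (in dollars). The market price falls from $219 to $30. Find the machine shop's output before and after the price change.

AVC = 30 - 18y + 3y^2, minimized at y = 3 where min AVC = $3. MC = 30 - 36y + 9y^2.
At P = $219 ≥ min AVC, set P = MC on the rising branch: y = 7.
At P = $30 ≥ min AVC, set P = MC: y = 4. The firm stays open but cuts output.

Output falls from 7 to 4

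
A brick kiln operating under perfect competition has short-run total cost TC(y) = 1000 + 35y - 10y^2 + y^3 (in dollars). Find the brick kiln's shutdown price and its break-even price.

Shutdown price = $10; break-even price = $135

AVC = 35 - 10y + y^2; minimized at y = 5, giving min AVC = $10. That is the shutdown price.
ATC = 1000/y + 35 - 10y + y^2. Setting dATC/dy = −1000/y^2 − 10 + 2y = 0 gives y = 10 (since 2·10^3 − 10·10^2 = 1000).
min ATC = 1000/10 + 35 − 10·10 + 10^2 = $135. That is the break-even price.
Between these two prices the firm operates at a loss; above $135 it earns a profit.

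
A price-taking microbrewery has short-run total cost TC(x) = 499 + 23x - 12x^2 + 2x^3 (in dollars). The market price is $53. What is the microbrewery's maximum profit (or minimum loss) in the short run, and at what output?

Profit = -$299 at x = 5

AVC = 23 - 12x + 2x^2; min AVC = $5 at x = 3. Since P = $53 ≥ min AVC, the firm produces.
With MC = 23 - 24x + 6x^2, P = MC on the upward-sloping part at x* = 5.
TR = 53·5 = 265. TC = 499 + 65 = 564. Profit = 265 − 564 = -$299.
Shutting down would mean losing the fixed cost of $499, so operating at a loss of $299 is better by $200.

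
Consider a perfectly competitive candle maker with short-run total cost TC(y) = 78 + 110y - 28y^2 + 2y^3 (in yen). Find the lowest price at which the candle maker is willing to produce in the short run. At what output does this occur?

The shutdown price is the minimum of AVC. VC = 110y - 28y^2 + 2y^3, so AVC = 110 - 28y + 2y^2.
At the minimum of AVC, MC = AVC. MC = 110 - 56y + 6y^2; setting MC = AVC gives 4y^2 - 28y = 0, so y = 7. min AVC = 12.
The firm shuts down for any P below ¥12.

¥12 per unit, at y = 7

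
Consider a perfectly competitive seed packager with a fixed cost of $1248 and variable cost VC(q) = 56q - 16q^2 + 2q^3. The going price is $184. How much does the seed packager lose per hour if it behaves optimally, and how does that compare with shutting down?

AVC = 56 - 16q + 2q^2; min AVC = $24 at q = 4. Since P = $184 ≥ min AVC, the firm produces.
With MC = 56 - 32q + 6q^2, P = MC on the upward-sloping part at q* = 8.
TR = 184·8 = 1472. TC = 1248 + 448 = 1696. Profit = 1472 − 1696 = -$224.
Shutting down would mean losing the fixed cost of $1248, so operating at a loss of $224 is better by $1024.

Profit = -$224 at q = 8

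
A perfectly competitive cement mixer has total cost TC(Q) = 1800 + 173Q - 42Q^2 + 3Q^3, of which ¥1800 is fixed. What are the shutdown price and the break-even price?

AVC = 173 - 42Q + 3Q^2; minimized at Q = 7, giving min AVC = ¥26. That is the shutdown price.
ATC = 1800/Q + 173 - 42Q + 3Q^2. Setting dATC/dQ = −1800/Q^2 − 42 + 6Q = 0 gives Q = 10 (since 6·10^3 − 42·10^2 = 1800).
min ATC = 1800/10 + 173 − 42·10 + 3·10^2 = ¥233. That is the break-even price.
For ¥26 ≤ P < ¥233 the firm produces at a loss; below ¥26 it shuts down.

Shutdown price = ¥26; break-even price = ¥233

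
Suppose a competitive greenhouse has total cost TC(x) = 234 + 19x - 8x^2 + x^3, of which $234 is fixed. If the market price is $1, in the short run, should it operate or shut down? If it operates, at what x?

Shut down

From TC, MC = TC'(x) = 19 - 16x + 3x^2 and AVC = VC/x = 19 - 8x + x^2.
The AVC parabola has its vertex at x = 8/2 = 4, where AVC = 19 - 8·4 + 4^2 = $3.
P = $1 lies below min AVC = $3; no output level covers variable cost.
Shutting down limits the loss to fixed cost, $234.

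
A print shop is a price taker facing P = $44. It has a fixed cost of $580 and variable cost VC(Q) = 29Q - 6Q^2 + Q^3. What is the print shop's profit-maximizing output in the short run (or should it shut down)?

Produce at Q = 5

Variable cost is VC = 29Q - 6Q^2 + Q^3, so AVC = VC/Q = 29 - 6Q + Q^2 and MC = dTC/dQ = 29 - 12Q + 3Q^2.
AVC hits its minimum where MC = AVC, at Q = 3, giving min AVC = 29 - 6·3 + 3^2 = $20.
Since P = $44 ≥ min AVC = $20, price covers variable cost and the firm should produce.
Set P = MC: 44 = 29 - 12Q + 3Q^2 → -15 - 12Q + 3Q^2 = 0. The roots are Q = -1 and Q = 5; the profit-maximizing output is on the rising part of MC, so Q* = 5.
Check: AVC at Q = 5 is $24 ≤ P, so revenue covers variable cost.
Profit = P·Q − TC = 44·5 − 700 = -$480, a loss, but smaller than the $580 fixed cost the firm would lose by shutting down.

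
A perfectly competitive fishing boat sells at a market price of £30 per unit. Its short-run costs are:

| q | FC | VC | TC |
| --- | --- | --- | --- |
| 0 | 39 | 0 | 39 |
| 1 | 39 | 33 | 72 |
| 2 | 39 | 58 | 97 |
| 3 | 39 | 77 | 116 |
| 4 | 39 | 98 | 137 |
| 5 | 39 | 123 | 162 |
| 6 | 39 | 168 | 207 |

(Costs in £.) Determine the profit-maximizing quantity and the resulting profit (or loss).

Compute π = P·q − TC at each output: q=0: -39; q=1: -42; q=2: -37; q=3: -26; q=4: -17; q=5: -12; q=6: -27.
Profit is maximized at q = 5. AVC there is 123/5 = £24.60 ≤ P, so producing beats shutting down (which would give -£39).

q = 5; profit = -£12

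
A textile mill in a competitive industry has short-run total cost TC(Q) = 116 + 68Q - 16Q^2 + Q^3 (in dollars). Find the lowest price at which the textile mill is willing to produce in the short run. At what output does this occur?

The shutdown price is the minimum of AVC. VC = 68Q - 16Q^2 + Q^3, so AVC = 68 - 16Q + Q^2.
dAVC/dQ = -16 + 2Q = 0 gives Q = 8. min AVC = 68 - 16·8 + 8^2 = 4.
So the shutdown price is $4.

$4 per unit, at Q = 8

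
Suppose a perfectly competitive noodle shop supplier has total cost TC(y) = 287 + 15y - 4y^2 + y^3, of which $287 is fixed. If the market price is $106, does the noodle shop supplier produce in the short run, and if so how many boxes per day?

Strip out fixed cost: VC = 15y - 4y^2 + y^3. Then AVC = 15 - 4y + y^2 and MC = 15 - 8y + 3y^2.
AVC is minimized where dAVC/dy = -4 + 2y = 0, at y = 2; min AVC = 15 - 4·2 + 2^2 = $11.
P = $106 exceeds min AVC = $11, so the firm stays open.
Solving P = MC: -91 - 8y + 3y^2 = 0 ⇒ y = -13/3 or 7. On the upward-sloping branch, y* = 7.
Check: AVC at y = 7 is $36 ≤ P, so revenue covers variable cost.
Profit = P·y − TC = 106·7 − 539 = $203.

Produce at y = 7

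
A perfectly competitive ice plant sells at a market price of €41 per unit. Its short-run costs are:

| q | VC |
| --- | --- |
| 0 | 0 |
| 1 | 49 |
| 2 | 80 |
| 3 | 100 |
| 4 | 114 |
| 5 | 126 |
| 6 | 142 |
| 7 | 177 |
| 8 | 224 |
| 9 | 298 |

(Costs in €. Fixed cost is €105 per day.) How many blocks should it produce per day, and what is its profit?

Profit at each row (π = 41q − TC): q=0: -105; q=1: -113; q=2: -103; q=3: -82; q=4: -55; q=5: -26; q=6: -1; q=7: 5; q=8: -1; q=9: -34.
Profit is maximized at q = 7. AVC there is 177/7 = €25.29 ≤ P, so producing beats shutting down (which would give -€105).

q = 7; profit = €5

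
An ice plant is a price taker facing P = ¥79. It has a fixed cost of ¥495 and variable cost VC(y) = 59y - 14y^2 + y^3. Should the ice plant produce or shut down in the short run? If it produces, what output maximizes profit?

Variable cost is VC = 59y - 14y^2 + y^3, so AVC = VC/y = 59 - 14y + y^2 and MC = dTC/dy = 59 - 28y + 3y^2.
AVC hits its minimum where MC = AVC, at y = 7, giving min AVC = 59 - 14·7 + 7^2 = ¥10.
P = ¥79 exceeds min AVC = ¥10, so the firm stays open.
Solving P = MC: -20 - 28y + 3y^2 = 0 ⇒ y = -2/3 or 10. On the upward-sloping branch, y* = 10.
Check: AVC at y = 10 is ¥19 ≤ P, so revenue covers variable cost.
Profit = P·y − TC = 79·10 − 685 = ¥105.

Produce at y = 10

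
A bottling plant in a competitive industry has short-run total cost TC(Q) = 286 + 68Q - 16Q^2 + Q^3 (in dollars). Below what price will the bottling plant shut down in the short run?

$4 per unit

The shutdown price is the minimum of AVC. VC = 68Q - 16Q^2 + Q^3, so AVC = 68 - 16Q + Q^2.
dAVC/dQ = -16 + 2Q = 0 gives Q = 8. min AVC = 68 - 16·8 + 8^2 = 4.
The firm shuts down for any P below $4.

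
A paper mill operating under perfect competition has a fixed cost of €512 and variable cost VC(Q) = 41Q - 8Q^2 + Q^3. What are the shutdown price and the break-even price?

Shutdown price = €25; break-even price = €105

Shutdown price = min AVC. AVC = 41 - 8Q + Q^2, with vertex at Q = 4 and minimum €25.
ATC = 512/Q + 41 - 8Q + Q^2. Setting dATC/dQ = −512/Q^2 − 8 + 2Q = 0 gives Q = 8 (since 2·8^3 − 8·8^2 = 512).
min ATC = 512/8 + 41 − 8·8 + 8^2 = €105. That is the break-even price.
Between these two prices the firm operates at a loss; above €105 it earns a profit.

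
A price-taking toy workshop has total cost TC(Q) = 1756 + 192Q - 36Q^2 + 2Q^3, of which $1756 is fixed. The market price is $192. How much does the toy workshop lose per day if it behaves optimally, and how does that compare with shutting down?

AVC = 192 - 36Q + 2Q^2; min AVC = $30 at Q = 9. Since P = $192 ≥ min AVC, the firm produces.
MC = 192 - 72Q + 6Q^2. Setting P = MC and taking the root on the rising branch gives Q* = 12.
TR = 192·12 = 2304. TC = 1756 + 576 = 2332. Profit = 2304 − 2332 = -$28.
That loss of $28 beats the $1756 the firm would lose by shutting down; producing recovers $1728 of fixed cost.

Profit = -$28 at Q = 12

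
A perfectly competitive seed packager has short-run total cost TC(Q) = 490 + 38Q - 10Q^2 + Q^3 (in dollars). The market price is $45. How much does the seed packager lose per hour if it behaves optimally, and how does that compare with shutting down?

Profit = -$294 at Q = 7

AVC = 38 - 10Q + Q^2; min AVC = $13 at Q = 5. Since P = $45 ≥ min AVC, the firm produces.
With MC = 38 - 20Q + 3Q^2, P = MC on the upward-sloping part at Q* = 7.
TR = 45·7 = 315. TC = 490 + 119 = 609. Profit = 315 − 609 = -$294.
Shutting down would mean losing the fixed cost of $490, so operating at a loss of $294 is better by $196.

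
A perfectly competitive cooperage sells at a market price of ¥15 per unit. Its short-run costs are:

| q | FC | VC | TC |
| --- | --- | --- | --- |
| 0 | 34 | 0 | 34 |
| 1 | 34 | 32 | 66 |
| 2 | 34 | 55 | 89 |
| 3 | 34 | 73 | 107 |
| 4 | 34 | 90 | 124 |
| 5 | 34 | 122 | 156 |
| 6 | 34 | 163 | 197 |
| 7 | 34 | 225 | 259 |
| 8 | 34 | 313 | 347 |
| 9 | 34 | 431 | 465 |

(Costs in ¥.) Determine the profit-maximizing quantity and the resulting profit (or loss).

Compute π = P·q − TC at each output: q=0: -34; q=1: -51; q=2: -59; q=3: -62; q=4: -64; q=5: -81; q=6: -107; q=7: -154; q=8: -227; q=9: -330.
Profit is highest at q = 0. Equivalently, the lowest AVC in the table is 90/4 ≈ ¥22.50 at q = 4, and P = ¥15 falls below it — price never covers variable cost, so the firm shuts down and loses only its fixed cost.

q = 0 (shut down); profit = -¥34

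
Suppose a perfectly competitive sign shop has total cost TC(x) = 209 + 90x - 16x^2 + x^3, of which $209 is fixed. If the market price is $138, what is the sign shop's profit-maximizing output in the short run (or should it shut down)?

Strip out fixed cost: VC = 90x - 16x^2 + x^3. Then AVC = 90 - 16x + x^2 and MC = 90 - 32x + 3x^2.
AVC hits its minimum where MC = AVC, at x = 8, giving min AVC = 90 - 16·8 + 8^2 = $26.
P = $138 exceeds min AVC = $26, so the firm stays open.
Set P = MC: 138 = 90 - 32x + 3x^2 → -48 - 32x + 3x^2 = 0. The roots are x = -4/3 and x = 12; the profit-maximizing output is on the rising part of MC, so x* = 12.
Check: AVC at x = 12 is $42 ≤ P, so revenue covers variable cost.
Profit = P·x − TC = 138·12 − 713 = $943.

Produce at x = 12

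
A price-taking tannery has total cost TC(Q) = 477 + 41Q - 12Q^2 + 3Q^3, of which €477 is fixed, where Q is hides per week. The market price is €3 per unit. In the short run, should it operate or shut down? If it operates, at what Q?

Variable cost is VC = 41Q - 12Q^2 + 3Q^3, so AVC = VC/Q = 41 - 12Q + 3Q^2 and MC = dTC/dQ = 41 - 24Q + 9Q^2.
AVC is minimized where dAVC/dQ = -12 + 6Q = 0, at Q = 2; min AVC = 41 - 12·2 + 3·2^2 = €29.
P = €3 lies below min AVC = €29; no output level covers variable cost.
Shutting down limits the loss to fixed cost, €477.

Shut down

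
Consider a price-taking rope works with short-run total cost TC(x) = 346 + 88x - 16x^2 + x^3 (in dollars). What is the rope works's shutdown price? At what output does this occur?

The shutdown price is the minimum of AVC. VC = 88x - 16x^2 + x^3, so AVC = 88 - 16x + x^2.
At the minimum of AVC, MC = AVC. MC = 88 - 32x + 3x^2; setting MC = AVC gives 2x^2 - 16x = 0, so x = 8. min AVC = 24.
The firm shuts down for any P below $24.

$24 per unit, at x = 8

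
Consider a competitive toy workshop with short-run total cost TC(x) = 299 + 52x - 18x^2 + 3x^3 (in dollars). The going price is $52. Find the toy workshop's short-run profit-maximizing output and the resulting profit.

AVC = 52 - 18x + 3x^2 has its minimum $25 at x = 3; price $52 clears that bar, so the firm operates.
MC = 52 - 36x + 9x^2. Setting P = MC and taking the root on the rising branch gives x* = 4.
TR = 52·4 = 208. TC = 299 + 112 = 411. Profit = 208 − 411 = -$203.
Shutting down would mean losing the fixed cost of $299, so operating at a loss of $203 is better by $96.

Profit = -$203 at x = 4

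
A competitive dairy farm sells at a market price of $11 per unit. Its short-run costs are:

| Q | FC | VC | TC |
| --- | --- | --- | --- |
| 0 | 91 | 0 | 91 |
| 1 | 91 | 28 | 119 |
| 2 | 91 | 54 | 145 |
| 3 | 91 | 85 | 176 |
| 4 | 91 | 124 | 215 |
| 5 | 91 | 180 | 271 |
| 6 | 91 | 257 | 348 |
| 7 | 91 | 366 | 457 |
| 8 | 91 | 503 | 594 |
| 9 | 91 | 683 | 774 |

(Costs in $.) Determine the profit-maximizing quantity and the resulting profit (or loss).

Profit at each row (π = 11Q − TC): Q=0: -91; Q=1: -108; Q=2: -123; Q=3: -143; Q=4: -171; Q=5: -216; Q=6: -282; Q=7: -380; Q=8: -506; Q=9: -675.
Profit is highest at Q = 0. Equivalently, the lowest AVC in the table is 54/2 ≈ $27 at Q = 2, and P = $11 falls below it — price never covers variable cost, so the firm shuts down and loses only its fixed cost.

Q = 0 (shut down); profit = -$91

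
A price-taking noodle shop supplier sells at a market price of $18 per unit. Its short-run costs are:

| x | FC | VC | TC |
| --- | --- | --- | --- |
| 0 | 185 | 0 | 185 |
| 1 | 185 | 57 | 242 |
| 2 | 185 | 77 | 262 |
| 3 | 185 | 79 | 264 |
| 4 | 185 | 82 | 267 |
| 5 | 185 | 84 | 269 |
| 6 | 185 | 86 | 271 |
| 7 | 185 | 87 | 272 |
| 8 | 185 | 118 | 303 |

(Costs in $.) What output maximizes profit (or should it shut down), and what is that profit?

x = 7; profit = -$146

Tabulate TR − TC: x=0: -185; x=1: -224; x=2: -226; x=3: -210; x=4: -195; x=5: -179; x=6: -163; x=7: -146; x=8: -159.
Profit is maximized at x = 7. AVC there is 87/7 = $12.43 ≤ P, so producing beats shutting down (which would give -$185).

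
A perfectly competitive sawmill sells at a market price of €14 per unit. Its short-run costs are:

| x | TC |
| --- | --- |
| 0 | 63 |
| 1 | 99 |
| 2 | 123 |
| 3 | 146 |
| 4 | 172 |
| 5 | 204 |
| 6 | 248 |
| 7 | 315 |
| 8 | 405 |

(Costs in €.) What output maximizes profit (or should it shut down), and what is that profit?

Tabulate TR − TC: x=0: -63; x=1: -85; x=2: -95; x=3: -104; x=4: -116; x=5: -134; x=6: -164; x=7: -217; x=8: -293.
Profit is highest at x = 0. Equivalently, the lowest AVC in the table is 109/4 ≈ €27.25 at x = 4, and P = €14 falls below it — price never covers variable cost, so the firm shuts down and loses only its fixed cost.

x = 0 (shut down); profit = -€63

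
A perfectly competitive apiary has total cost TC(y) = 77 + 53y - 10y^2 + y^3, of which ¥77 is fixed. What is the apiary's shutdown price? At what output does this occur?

Short-run supply begins at min AVC. From VC = 53y - 10y^2 + y^3, AVC = 53 - 10y + y^2.
At the minimum of AVC, MC = AVC. MC = 53 - 20y + 3y^2; setting MC = AVC gives 2y^2 - 10y = 0, so y = 5. min AVC = 28.
For P < ¥28 the firm produces nothing.

¥28 per unit, at y = 5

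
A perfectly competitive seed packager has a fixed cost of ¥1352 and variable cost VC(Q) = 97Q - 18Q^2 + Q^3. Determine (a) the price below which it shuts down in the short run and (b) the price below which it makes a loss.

Shutdown price = min AVC. AVC = 97 - 18Q + Q^2, with vertex at Q = 9 and minimum ¥16.
ATC = 1352/Q + 97 - 18Q + Q^2. Setting dATC/dQ = −1352/Q^2 − 18 + 2Q = 0 gives Q = 13 (since 2·13^3 − 18·13^2 = 1352).
min ATC = 1352/13 + 97 − 18·13 + 13^2 = ¥136. That is the break-even price.
For ¥16 ≤ P < ¥136 the firm produces at a loss; below ¥16 it shuts down.

Shutdown price = ¥16; break-even price = ¥136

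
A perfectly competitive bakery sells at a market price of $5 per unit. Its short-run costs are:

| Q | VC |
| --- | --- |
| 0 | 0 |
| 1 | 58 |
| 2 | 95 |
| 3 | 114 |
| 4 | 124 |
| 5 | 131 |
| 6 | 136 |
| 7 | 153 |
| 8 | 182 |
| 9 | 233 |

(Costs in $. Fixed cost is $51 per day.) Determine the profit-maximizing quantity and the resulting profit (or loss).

Tabulate TR − TC: Q=0: -51; Q=1: -104; Q=2: -136; Q=3: -150; Q=4: -155; Q=5: -157; Q=6: -157; Q=7: -169; Q=8: -193; Q=9: -239.
Profit is highest at Q = 0. Equivalently, the lowest AVC in the table is 153/7 ≈ $21.86 at Q = 7, and P = $5 falls below it — price never covers variable cost, so the firm shuts down and loses only its fixed cost.

Q = 0 (shut down); profit = -$51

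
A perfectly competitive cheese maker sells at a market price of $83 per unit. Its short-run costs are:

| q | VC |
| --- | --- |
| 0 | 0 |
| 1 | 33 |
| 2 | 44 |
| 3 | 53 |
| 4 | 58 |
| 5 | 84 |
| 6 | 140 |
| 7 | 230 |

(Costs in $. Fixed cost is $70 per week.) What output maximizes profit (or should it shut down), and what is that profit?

q = 6; profit = $288

Tabulate TR − TC: q=0: -70; q=1: -20; q=2: 52; q=3: 126; q=4: 204; q=5: 261; q=6: 288; q=7: 281.
Profit is maximized at q = 6. AVC there is 140/6 = $23.33 ≤ P, so producing beats shutting down (which would give -$70).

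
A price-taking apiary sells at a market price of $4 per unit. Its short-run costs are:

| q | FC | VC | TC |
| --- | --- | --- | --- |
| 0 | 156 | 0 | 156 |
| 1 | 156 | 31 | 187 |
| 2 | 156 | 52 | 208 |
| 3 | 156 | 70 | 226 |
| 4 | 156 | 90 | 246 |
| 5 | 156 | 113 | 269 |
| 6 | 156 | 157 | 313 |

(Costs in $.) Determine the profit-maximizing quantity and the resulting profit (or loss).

q = 0 (shut down); profit = -$156

Profit at each row (π = 4q − TC): q=0: -156; q=1: -183; q=2: -200; q=3: -214; q=4: -230; q=5: -249; q=6: -289.
Profit is highest at q = 0. Equivalently, the lowest AVC in the table is 90/4 ≈ $22.50 at q = 4, and P = $4 falls below it — price never covers variable cost, so the firm shuts down and loses only its fixed cost.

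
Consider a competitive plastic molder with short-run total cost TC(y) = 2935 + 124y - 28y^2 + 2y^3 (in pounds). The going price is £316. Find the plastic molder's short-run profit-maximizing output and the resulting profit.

Profit = -£55 at y = 12

AVC = 124 - 28y + 2y^2; min AVC = £26 at y = 7. Since P = £316 ≥ min AVC, the firm produces.
MC = 124 - 56y + 6y^2. Setting P = MC and taking the root on the rising branch gives y* = 12.
TR = 316·12 = 3792. TC = 2935 + 912 = 3847. Profit = 3792 − 3847 = -£55.
That loss of £55 beats the £2935 the firm would lose by shutting down; producing recovers £2880 of fixed cost.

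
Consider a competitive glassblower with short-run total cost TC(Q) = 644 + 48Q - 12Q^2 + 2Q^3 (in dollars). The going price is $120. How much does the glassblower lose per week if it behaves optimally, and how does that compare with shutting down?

Profit = -$212 at Q = 6

AVC = 48 - 12Q + 2Q^2 has its minimum $30 at Q = 3; price $120 clears that bar, so the firm operates.
With MC = 48 - 24Q + 6Q^2, P = MC on the upward-sloping part at Q* = 6.
TR = 120·6 = 720. TC = 644 + 288 = 932. Profit = 720 − 932 = -$212.
Shutting down would mean losing the fixed cost of $644, so operating at a loss of $212 is better by $432.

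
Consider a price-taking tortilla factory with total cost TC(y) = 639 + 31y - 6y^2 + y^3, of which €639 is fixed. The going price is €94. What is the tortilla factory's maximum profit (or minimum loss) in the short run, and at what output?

Profit = -€247 at y = 7

AVC = 31 - 6y + y^2; min AVC = €22 at y = 3. Since P = €94 ≥ min AVC, the firm produces.
MC = 31 - 12y + 3y^2. Setting P = MC and taking the root on the rising branch gives y* = 7.
TR = 94·7 = 658. TC = 639 + 266 = 905. Profit = 658 − 905 = -€247.
That loss of €247 beats the €639 the firm would lose by shutting down; producing recovers €392 of fixed cost.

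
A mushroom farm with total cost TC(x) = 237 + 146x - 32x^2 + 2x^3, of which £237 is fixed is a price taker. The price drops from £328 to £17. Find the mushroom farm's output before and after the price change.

AVC = 146 - 32x + 2x^2, minimized at x = 8 where min AVC = £18. MC = 146 - 64x + 6x^2.
At P = £328 ≥ min AVC, set P = MC on the rising branch: x = 13.
At P = £17 < min AVC = £18, price no longer covers variable cost at any output, so the firm shuts down: x = 0.

Output falls from 13 to 0 (the firm shuts down)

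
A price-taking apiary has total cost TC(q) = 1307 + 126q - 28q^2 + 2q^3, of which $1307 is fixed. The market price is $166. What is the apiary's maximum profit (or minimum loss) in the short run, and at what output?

Profit = -$107 at q = 10

AVC = 126 - 28q + 2q^2 has its minimum $28 at q = 7; price $166 clears that bar, so the firm operates.
MC = 126 - 56q + 6q^2. Setting P = MC and taking the root on the rising branch gives q* = 10.
TR = 166·10 = 1660. TC = 1307 + 460 = 1767. Profit = 1660 − 1767 = -$107.
Shutting down would mean losing the fixed cost of $1307, so operating at a loss of $107 is better by $1200.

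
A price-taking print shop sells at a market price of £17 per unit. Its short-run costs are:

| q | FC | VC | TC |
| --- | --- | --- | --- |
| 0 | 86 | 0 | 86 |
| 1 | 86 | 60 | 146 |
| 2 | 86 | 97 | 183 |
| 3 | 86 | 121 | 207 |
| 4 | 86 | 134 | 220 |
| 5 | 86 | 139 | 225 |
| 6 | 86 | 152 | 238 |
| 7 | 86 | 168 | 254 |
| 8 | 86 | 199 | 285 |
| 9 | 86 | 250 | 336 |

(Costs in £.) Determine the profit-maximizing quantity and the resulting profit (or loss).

Compute π = P·q − TC at each output: q=0: -86; q=1: -129; q=2: -149; q=3: -156; q=4: -152; q=5: -140; q=6: -136; q=7: -135; q=8: -149; q=9: -183.
Profit is highest at q = 0. Equivalently, the lowest AVC in the table is 168/7 ≈ £24 at q = 7, and P = £17 falls below it — price never covers variable cost, so the firm shuts down and loses only its fixed cost.

q = 0 (shut down); profit = -£86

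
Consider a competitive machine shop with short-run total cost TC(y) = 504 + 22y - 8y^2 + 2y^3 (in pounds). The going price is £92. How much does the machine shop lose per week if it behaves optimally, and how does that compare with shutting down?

Profit = -£204 at y = 5

AVC = 22 - 8y + 2y^2 has its minimum £14 at y = 2; price £92 clears that bar, so the firm operates.
MC = 22 - 16y + 6y^2. Setting P = MC and taking the root on the rising branch gives y* = 5.
TR = 92·5 = 460. TC = 504 + 160 = 664. Profit = 460 − 664 = -£204.
Shutting down would mean losing the fixed cost of £504, so operating at a loss of £204 is better by £300.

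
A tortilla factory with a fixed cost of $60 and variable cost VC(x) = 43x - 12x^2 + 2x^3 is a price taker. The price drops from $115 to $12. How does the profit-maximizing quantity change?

Output falls from 6 to 0 (the firm shuts down)

MC = 43 - 24x + 6x^2; the shutdown threshold is min AVC = $25 (at x = 3).
With P = $115 above the shutdown price, P = MC gives x = 6.
At P = $12 < min AVC = $25, price no longer covers variable cost at any output, so the firm shuts down: x = 0.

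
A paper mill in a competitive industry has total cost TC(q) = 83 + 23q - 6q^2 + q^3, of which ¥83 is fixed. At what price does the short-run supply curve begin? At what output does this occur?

¥14 per unit, at q = 3

The shutdown price is the minimum of AVC. VC = 23q - 6q^2 + q^3, so AVC = 23 - 6q + q^2.
dAVC/dq = -6 + 2q = 0 gives q = 3. min AVC = 23 - 6·3 + 3^2 = 14.
For P < ¥14 the firm produces nothing.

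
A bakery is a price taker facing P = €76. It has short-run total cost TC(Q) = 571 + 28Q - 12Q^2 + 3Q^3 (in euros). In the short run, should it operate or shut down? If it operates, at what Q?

Variable cost is VC = 28Q - 12Q^2 + 3Q^3, so AVC = VC/Q = 28 - 12Q + 3Q^2 and MC = dTC/dQ = 28 - 24Q + 9Q^2.
AVC is minimized where dAVC/dQ = -12 + 6Q = 0, at Q = 2; min AVC = 28 - 12·2 + 3·2^2 = €16.
P = €76 exceeds min AVC = €16, so the firm stays open.
Set P = MC: 76 = 28 - 24Q + 9Q^2 → -48 - 24Q + 9Q^2 = 0. The roots are Q = -4/3 and Q = 4; the profit-maximizing output is on the rising part of MC, so Q* = 4.
Check: AVC at Q = 4 is €28 ≤ P, so revenue covers variable cost.
Profit = P·Q − TC = 76·4 − 683 = -€379, a loss, but smaller than the €571 fixed cost the firm would lose by shutting down.

Produce at Q = 4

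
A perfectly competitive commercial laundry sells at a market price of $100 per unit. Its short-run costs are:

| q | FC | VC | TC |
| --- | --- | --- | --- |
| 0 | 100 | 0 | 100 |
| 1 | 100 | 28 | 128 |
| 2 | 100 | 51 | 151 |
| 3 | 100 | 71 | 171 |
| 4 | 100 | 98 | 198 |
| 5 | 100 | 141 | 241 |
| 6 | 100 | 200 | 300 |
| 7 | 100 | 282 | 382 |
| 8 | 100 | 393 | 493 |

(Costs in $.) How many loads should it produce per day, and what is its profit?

q = 7; profit = $318

Profit at each row (π = 100q − TC): q=0: -100; q=1: -28; q=2: 49; q=3: 129; q=4: 202; q=5: 259; q=6: 300; q=7: 318; q=8: 307.
Profit is maximized at q = 7. AVC there is 282/7 = $40.29 ≤ P, so producing beats shutting down (which would give -$100).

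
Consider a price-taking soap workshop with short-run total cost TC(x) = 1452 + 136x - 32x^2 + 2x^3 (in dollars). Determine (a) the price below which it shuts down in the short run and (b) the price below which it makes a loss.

Shutdown price = $8; break-even price = $158

AVC = 136 - 32x + 2x^2; minimized at x = 8, giving min AVC = $8. That is the shutdown price.
ATC = 1452/x + 136 - 32x + 2x^2. Setting dATC/dx = −1452/x^2 − 32 + 4x = 0 gives x = 11 (since 4·11^3 − 32·11^2 = 1452).
min ATC = 1452/11 + 136 − 32·11 + 2·11^2 = $158. That is the break-even price.
For $8 ≤ P < $158 the firm produces at a loss; below $8 it shuts down.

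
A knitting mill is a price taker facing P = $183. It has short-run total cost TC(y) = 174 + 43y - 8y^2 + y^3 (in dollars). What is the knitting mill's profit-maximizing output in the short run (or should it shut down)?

Strip out fixed cost: VC = 43y - 8y^2 + y^3. Then AVC = 43 - 8y + y^2 and MC = 43 - 16y + 3y^2.
The AVC parabola has its vertex at y = 8/2 = 4, where AVC = 43 - 8·4 + 4^2 = $27.
Since P = $183 ≥ min AVC = $27, price covers variable cost and the firm should produce.
Solving P = MC: -140 - 16y + 3y^2 = 0 ⇒ y = -14/3 or 10. On the upward-sloping branch, y* = 10.
Check: AVC at y = 10 is $63 ≤ P, so revenue covers variable cost.
Profit = P·y − TC = 183·10 − 804 = $1026.

Produce at y = 10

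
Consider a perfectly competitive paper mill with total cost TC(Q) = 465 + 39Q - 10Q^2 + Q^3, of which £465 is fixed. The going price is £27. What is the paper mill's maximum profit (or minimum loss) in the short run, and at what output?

Profit = -£393 at Q = 6

AVC = 39 - 10Q + Q^2 has its minimum £14 at Q = 5; price £27 clears that bar, so the firm operates.
With MC = 39 - 20Q + 3Q^2, P = MC on the upward-sloping part at Q* = 6.
TR = 27·6 = 162. TC = 465 + 90 = 555. Profit = 162 − 555 = -£393.
Shutting down would mean losing the fixed cost of £465, so operating at a loss of £393 is better by £72.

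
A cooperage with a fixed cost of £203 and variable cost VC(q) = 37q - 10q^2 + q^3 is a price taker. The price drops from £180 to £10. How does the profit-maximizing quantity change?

Output falls from 11 to 0 (the firm shuts down)

AVC = 37 - 10q + q^2, minimized at q = 5 where min AVC = £12. MC = 37 - 20q + 3q^2.
With P = £180 above the shutdown price, P = MC gives q = 11.
At P = £10 < min AVC = £12, price no longer covers variable cost at any output, so the firm shuts down: q = 0.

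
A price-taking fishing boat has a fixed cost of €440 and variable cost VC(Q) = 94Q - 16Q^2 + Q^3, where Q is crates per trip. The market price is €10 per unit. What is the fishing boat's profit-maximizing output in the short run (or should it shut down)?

Shut down

From TC, MC = TC'(Q) = 94 - 32Q + 3Q^2 and AVC = VC/Q = 94 - 16Q + Q^2.
AVC is minimized where dAVC/dQ = -16 + 2Q = 0, at Q = 8; min AVC = 94 - 16·8 + 8^2 = €30.
P = €10 lies below min AVC = €30; no output level covers variable cost.
Shutting down limits the loss to fixed cost, €440.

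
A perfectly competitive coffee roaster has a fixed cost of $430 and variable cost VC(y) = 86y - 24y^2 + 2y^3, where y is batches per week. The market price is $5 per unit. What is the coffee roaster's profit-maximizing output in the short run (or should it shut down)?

Shut down

Variable cost is VC = 86y - 24y^2 + 2y^3, so AVC = VC/y = 86 - 24y + 2y^2 and MC = dTC/dy = 86 - 48y + 6y^2.
The AVC parabola has its vertex at y = 24/4 = 6, where AVC = 86 - 24·6 + 2·6^2 = $14.
Since P = $5 < min AVC = $14, price fails to cover variable cost at any output.
The firm minimizes its loss by shutting down and losing only its fixed cost of $430.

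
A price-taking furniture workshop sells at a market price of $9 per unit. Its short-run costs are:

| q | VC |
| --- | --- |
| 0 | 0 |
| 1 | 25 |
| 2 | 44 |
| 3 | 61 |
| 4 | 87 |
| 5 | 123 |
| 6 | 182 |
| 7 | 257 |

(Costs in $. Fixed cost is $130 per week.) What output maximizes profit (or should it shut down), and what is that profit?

q = 0 (shut down); profit = -$130

Tabulate TR − TC: q=0: -130; q=1: -146; q=2: -156; q=3: -164; q=4: -181; q=5: -208; q=6: -258; q=7: -324.
Profit is highest at q = 0. Equivalently, the lowest AVC in the table is 61/3 ≈ $20.33 at q = 3, and P = $9 falls below it — price never covers variable cost, so the firm shuts down and loses only its fixed cost.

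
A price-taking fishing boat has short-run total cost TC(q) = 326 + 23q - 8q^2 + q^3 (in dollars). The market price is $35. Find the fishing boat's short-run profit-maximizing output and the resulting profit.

AVC = 23 - 8q + q^2; min AVC = $7 at q = 4. Since P = $35 ≥ min AVC, the firm produces.
MC = 23 - 16q + 3q^2. Setting P = MC and taking the root on the rising branch gives q* = 6.
TR = 35·6 = 210. TC = 326 + 66 = 392. Profit = 210 − 392 = -$182.
By producing, the firm covers all variable cost plus $144 of fixed cost; shutting down would lose the full $326.

Profit = -$182 at q = 6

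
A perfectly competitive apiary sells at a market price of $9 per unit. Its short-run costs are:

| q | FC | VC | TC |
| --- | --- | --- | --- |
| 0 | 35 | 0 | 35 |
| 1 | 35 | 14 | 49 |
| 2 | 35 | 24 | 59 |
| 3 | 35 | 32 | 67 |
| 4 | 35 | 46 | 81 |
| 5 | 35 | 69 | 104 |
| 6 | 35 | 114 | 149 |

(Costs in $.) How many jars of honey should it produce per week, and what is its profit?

Tabulate TR − TC: q=0: -35; q=1: -40; q=2: -41; q=3: -40; q=4: -45; q=5: -59; q=6: -95.
Profit is highest at q = 0. Equivalently, the lowest AVC in the table is 32/3 ≈ $10.67 at q = 3, and P = $9 falls below it — price never covers variable cost, so the firm shuts down and loses only its fixed cost.

q = 0 (shut down); profit = -$35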